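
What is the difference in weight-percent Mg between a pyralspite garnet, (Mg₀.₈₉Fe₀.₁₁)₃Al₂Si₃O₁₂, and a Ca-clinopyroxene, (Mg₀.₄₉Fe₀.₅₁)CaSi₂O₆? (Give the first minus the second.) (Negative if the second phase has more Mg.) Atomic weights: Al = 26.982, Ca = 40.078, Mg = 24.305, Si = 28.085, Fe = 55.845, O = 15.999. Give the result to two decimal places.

First mineral: 64.894 g Mg in 413.530 g formula = 15.69 wt% Mg.
Second mineral: 11.909 g Mg in 232.632 g formula = 5.12 wt% Mg.
15.69% − 5.12% gives a difference of 10.57 percentage points.

10.57 percentage points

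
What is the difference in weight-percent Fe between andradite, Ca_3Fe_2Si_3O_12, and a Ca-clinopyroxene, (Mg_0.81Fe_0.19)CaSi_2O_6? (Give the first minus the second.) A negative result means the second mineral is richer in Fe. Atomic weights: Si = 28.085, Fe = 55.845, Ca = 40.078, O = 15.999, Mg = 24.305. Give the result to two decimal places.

17.21 percentage points

M(Ca_3Fe_2Si_3O_12) = 508.167 g/mol, so wt% Fe = 111.690/508.167 × 100 = 21.98%.
M((Mg_0.81Fe_0.19)CaSi_2O_6) = 222.540 g/mol, so wt% Fe = 10.611/222.540 × 100 = 4.77%.
21.98 − 4.77 = 17.21 pp.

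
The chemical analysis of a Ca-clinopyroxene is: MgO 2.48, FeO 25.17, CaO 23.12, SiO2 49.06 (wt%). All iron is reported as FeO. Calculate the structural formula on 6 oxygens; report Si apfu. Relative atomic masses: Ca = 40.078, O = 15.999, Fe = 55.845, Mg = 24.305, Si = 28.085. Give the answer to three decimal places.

2.48 wt% MgO ÷ 40.304 g/mol = 0.06153 mol, giving 0.06153 Mg and 0.06153 O.
25.17 wt% FeO ÷ 71.844 g/mol = 0.35034 mol, giving 0.35034 Fe and 0.35034 O.
23.12 wt% CaO ÷ 56.077 g/mol = 0.41229 mol, giving 0.41229 Ca and 0.41229 O.
49.06 wt% SiO2 ÷ 60.083 g/mol = 0.81654 mol, giving 0.81654 Si and 1.63308 O.
Oxygen sums to 2.45724; scaling by 6/2.45724 = 2.44176 puts the formula on 6 O.
Si: 0.81654 × 2.44176 = 1.994 atoms per formula unit.

1.994 Si apfu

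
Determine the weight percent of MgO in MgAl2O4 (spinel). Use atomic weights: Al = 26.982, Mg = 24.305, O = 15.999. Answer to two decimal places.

28.33 wt%

Molar mass of MgAl2O4 = 1×24.305 + 2×26.982 + 4×15.999 = 142.265 g/mol.
Each formula unit contains 1 Mg, equivalent to 1/1 = 1.0000 mol MgO.
M(MgO) = 1×24.305 + 1×15.999 = 40.304 g/mol.
Mass of MgO per formula unit = 1.0000 × 40.304 = 40.304 g.
MgO wt% = 40.304 / 142.265 × 100 = 28.33%.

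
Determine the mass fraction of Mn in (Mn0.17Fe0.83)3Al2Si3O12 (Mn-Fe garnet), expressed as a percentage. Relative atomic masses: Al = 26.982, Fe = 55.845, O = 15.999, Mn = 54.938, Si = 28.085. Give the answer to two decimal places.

5.63 mass %

M((Mn0.17Fe0.83)3Al2Si3O12) = 497.279 g/mol.
Mn contributes 0.51 × 54.938 = 28.018 g per mole.
28.018/497.279 = 0.0563 → 5.63%.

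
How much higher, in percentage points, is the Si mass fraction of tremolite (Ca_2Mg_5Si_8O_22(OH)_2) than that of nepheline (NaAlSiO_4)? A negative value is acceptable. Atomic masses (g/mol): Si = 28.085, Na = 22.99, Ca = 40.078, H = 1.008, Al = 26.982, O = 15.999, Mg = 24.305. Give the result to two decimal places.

7.89 percentage points

First mineral: 224.680 g Si in 812.353 g formula = 27.66 wt% Si.
Second mineral: 28.085 g Si in 142.053 g formula = 19.77 wt% Si.
27.66% − 19.77% gives a difference of 7.89 percentage points.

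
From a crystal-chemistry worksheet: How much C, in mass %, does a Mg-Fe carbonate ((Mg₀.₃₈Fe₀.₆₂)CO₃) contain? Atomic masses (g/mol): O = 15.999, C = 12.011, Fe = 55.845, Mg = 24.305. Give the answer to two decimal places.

M((Mg₀.₃₈Fe₀.₆₂)CO₃) = 103.868 g/mol.
C contributes 1 × 12.011 = 12.011 g per mole.
12.011/103.868 = 0.1156 → 11.56%.

11.56 mass %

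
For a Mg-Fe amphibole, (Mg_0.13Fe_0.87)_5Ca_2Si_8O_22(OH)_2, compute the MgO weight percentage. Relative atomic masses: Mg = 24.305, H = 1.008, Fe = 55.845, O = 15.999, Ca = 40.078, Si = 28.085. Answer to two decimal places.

2.76 wt%

M((Mg_0.13Fe_0.87)_5Ca_2Si_8O_22(OH)_2) = 949.552 g/mol; M(MgO) = 40.304 g/mol.
Moles MgO per formula unit = 0.65 Mg ÷ 1 = 0.6500.
MgO fraction = (0.6500 × 40.304) / 949.552 = 26.198/949.552 = 0.0276.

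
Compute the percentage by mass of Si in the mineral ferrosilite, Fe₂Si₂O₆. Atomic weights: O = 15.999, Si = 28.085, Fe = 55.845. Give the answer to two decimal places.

M(Fe₂Si₂O₆) = 263.854 g/mol.
Si contributes 2 × 28.085 = 56.170 g per mole.
56.170/263.854 = 0.2129 → 21.29%.

21.29 weight percent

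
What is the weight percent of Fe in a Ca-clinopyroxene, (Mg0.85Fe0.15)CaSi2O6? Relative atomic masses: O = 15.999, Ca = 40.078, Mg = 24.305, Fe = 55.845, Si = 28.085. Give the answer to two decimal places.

Molar mass of (Mg0.85Fe0.15)CaSi2O6: 0.85×24.305 + 0.15×55.845 + 1×40.078 + 2×28.085 + 6×15.999 = 221.278 g/mol.
Mass of Fe per formula unit: 0.15 × 55.845 = 8.377 g.
Weight fraction Fe = 8.377 / 221.278 = 0.0379.

3.79 wt%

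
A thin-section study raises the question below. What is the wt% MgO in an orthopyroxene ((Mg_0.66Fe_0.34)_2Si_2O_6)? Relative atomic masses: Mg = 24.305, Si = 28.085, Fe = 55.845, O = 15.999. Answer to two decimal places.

23.94 wt%

Formula mass = 222.221 g/mol.
1.32 Mg → 1.3200 mol MgO per formula unit; M(MgO) = 40.304, so MgO mass = 53.201 g.
53.201/222.221 × 100 = 23.94 wt%.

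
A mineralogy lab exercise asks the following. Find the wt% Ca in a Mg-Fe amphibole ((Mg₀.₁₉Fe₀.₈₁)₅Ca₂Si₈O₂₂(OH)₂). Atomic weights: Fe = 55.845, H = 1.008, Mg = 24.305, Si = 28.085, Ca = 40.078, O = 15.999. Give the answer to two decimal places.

Formula mass = 0.95×24.305 + 4.05×55.845 + 2×40.078 + 8×28.085 + 24×15.999 + 2×1.008 = 940.090 g/mol, of which 80.156 g is Ca.
So Ca makes up 80.156/940.090 = 0.0853 of the mass, i.e. 8.53%.

8.53 weight percent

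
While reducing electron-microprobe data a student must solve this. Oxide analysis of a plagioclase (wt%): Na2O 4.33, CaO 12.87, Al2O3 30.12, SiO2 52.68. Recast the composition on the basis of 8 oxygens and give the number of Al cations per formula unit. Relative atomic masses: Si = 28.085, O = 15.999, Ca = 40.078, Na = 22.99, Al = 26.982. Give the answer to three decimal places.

1.608 Al apfu

Na2O: 4.33/61.979 = 0.06986 mol → 0.13972 mol Na, 0.06986 mol O.
CaO: 12.87/56.077 = 0.22951 mol → 0.22951 mol Ca, 0.22951 mol O.
Al2O3: 30.12/101.961 = 0.29541 mol → 0.59082 mol Al, 0.88623 mol O.
SiO2: 52.68/60.083 = 0.87679 mol → 0.87679 mol Si, 1.75358 mol O.
Total oxygen = 2.93918 mol. Normalization factor = 8/2.93918 = 2.72185.
Al per 8 O = 0.59082 × 2.72185 = 1.608.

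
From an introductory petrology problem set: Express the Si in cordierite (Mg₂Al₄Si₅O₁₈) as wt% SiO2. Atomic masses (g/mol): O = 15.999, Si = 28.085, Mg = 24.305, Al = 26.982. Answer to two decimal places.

51.36 wt%

Formula mass = 584.945 g/mol.
5 Si → 5.0000 mol SiO2 per formula unit; M(SiO2) = 60.083, so SiO2 mass = 300.415 g.
300.415/584.945 × 100 = 51.36 wt%.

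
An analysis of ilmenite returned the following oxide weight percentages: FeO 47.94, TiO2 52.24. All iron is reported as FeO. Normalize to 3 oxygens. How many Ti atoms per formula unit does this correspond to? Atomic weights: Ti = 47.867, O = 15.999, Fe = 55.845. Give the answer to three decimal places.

0.993 Ti apfu

47.94 wt% FeO ÷ 71.844 g/mol = 0.66728 mol, giving 0.66728 Fe and 0.66728 O.
52.24 wt% TiO2 ÷ 79.865 g/mol = 0.65410 mol, giving 0.65410 Ti and 1.30820 O.
Oxygen sums to 1.97548; scaling by 3/1.97548 = 1.51862 puts the formula on 3 O.
Ti: 0.65410 × 1.51862 = 0.993 atoms per formula unit.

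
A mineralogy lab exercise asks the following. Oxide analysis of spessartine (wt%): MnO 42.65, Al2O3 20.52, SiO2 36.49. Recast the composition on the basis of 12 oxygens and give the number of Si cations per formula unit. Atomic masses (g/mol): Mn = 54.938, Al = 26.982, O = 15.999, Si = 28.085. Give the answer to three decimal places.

MnO (M=70.937): mol = 0.60124; Mn = 0.60124, O = 0.60124.
Al2O3 (M=101.961): mol = 0.20125; Al = 0.40250, O = 0.60375.
SiO2 (M=60.083): mol = 0.60733; Si = 0.60733, O = 1.21466.
ΣO = 2.41965; factor = 12/ΣO = 4.95939.
Si apfu = 0.60733 × 4.95939 = 3.012.

3.012 Si apfu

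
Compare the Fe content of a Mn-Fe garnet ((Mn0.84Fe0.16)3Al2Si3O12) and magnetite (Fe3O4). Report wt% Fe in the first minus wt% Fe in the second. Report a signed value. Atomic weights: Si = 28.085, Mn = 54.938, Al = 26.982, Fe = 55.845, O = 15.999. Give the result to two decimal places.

-66.95 percentage points

M((Mn0.84Fe0.16)3Al2Si3O12) = 495.456 g/mol, so wt% Fe = 26.806/495.456 × 100 = 5.41%.
M(Fe3O4) = 231.531 g/mol, so wt% Fe = 167.535/231.531 × 100 = 72.36%.
5.41 − 72.36 = -66.95 pp.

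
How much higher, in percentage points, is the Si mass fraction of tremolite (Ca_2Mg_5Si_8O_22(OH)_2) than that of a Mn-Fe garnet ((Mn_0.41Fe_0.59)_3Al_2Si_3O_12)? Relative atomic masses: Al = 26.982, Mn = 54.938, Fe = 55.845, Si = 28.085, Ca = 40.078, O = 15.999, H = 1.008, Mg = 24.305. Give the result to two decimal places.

Si in Ca_2Mg_5Si_8O_22(OH)_2: molar mass 812.353 g/mol; 8×28.085 = 224.680 g → 27.66 wt%.
Si in (Mn_0.41Fe_0.59)_3Al_2Si_3O_12: molar mass 496.626 g/mol; 3×28.085 = 84.255 g → 16.97 wt%.
Difference = 27.66 − 16.97 = 10.69 percentage points.

10.69 percentage points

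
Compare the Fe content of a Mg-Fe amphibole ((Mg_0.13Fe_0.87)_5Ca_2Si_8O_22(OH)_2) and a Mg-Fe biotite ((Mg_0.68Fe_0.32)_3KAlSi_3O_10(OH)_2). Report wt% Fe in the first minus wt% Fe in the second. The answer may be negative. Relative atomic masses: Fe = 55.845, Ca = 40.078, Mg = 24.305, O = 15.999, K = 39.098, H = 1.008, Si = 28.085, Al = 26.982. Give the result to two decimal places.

13.60 percentage points

M((Mg_0.13Fe_0.87)_5Ca_2Si_8O_22(OH)_2) = 949.552 g/mol, so wt% Fe = 242.926/949.552 × 100 = 25.58%.
M((Mg_0.68Fe_0.32)_3KAlSi_3O_10(OH)_2) = 447.532 g/mol, so wt% Fe = 53.611/447.532 × 100 = 11.98%.
25.58 − 11.98 = 13.60 pp.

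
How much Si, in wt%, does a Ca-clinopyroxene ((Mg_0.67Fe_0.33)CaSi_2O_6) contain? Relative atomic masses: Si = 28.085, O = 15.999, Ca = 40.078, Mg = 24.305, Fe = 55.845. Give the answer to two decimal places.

24.75 wt%

M((Mg_0.67Fe_0.33)CaSi_2O_6) = 226.955 g/mol.
Si contributes 2 × 28.085 = 56.170 g per mole.
56.170/226.955 = 0.2475 → 24.75%.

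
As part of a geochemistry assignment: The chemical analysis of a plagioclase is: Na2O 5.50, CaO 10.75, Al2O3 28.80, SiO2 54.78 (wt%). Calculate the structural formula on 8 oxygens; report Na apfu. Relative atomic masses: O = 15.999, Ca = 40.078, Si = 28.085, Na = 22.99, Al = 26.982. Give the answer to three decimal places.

0.481 Na apfu

Na2O (M=61.979): mol = 0.08874; Na = 0.17748, O = 0.08874.
CaO (M=56.077): mol = 0.19170; Ca = 0.19170, O = 0.19170.
Al2O3 (M=101.961): mol = 0.28246; Al = 0.56492, O = 0.84738.
SiO2 (M=60.083): mol = 0.91174; Si = 0.91174, O = 1.82348.
ΣO = 2.95130; factor = 8/ΣO = 2.71067.
Na apfu = 0.17748 × 2.71067 = 0.481.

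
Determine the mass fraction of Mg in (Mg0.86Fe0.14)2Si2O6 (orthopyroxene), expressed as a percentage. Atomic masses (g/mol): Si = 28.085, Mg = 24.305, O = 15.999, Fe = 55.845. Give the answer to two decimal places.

19.94 mass %

Formula mass = 1.72×24.305 + 0.28×55.845 + 2×28.085 + 6×15.999 = 209.605 g/mol, of which 41.805 g is Mg.
So Mg makes up 41.805/209.605 = 0.1994 of the mass, i.e. 19.94%.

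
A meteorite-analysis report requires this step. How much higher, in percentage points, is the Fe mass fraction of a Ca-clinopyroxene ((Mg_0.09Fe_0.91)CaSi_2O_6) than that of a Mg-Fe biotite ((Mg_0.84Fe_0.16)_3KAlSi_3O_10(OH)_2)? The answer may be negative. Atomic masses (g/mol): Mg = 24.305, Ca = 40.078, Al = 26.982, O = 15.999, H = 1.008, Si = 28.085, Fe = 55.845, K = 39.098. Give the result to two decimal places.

14.52 percentage points

First mineral: 50.819 g Fe in 245.248 g formula = 20.72 wt% Fe.
Second mineral: 26.806 g Fe in 432.393 g formula = 6.20 wt% Fe.
20.72% − 6.20% gives a difference of 14.52 percentage points.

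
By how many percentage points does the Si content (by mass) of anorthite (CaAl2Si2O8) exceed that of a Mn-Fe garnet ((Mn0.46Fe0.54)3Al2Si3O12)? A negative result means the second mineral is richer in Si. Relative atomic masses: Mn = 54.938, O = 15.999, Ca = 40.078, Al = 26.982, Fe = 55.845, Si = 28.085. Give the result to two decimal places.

Si in CaAl2Si2O8: molar mass 278.204 g/mol; 2×28.085 = 56.170 g → 20.19 wt%.
Si in (Mn0.46Fe0.54)3Al2Si3O12: molar mass 496.490 g/mol; 3×28.085 = 84.255 g → 16.97 wt%.
Difference = 20.19 − 16.97 = 3.22 percentage points.

3.22 percentage points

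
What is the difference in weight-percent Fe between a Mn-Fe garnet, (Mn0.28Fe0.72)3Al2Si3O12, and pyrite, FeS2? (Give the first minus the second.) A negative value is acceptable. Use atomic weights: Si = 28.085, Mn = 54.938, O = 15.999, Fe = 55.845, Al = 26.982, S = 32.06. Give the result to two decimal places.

-22.28 percentage points

Fe in (Mn0.28Fe0.72)3Al2Si3O12: molar mass 496.980 g/mol; 2.16×55.845 = 120.625 g → 24.27 wt%.
Fe in FeS2: molar mass 119.965 g/mol; 1×55.845 = 55.845 g → 46.55 wt%.
Difference = 24.27 − 46.55 = -22.28 percentage points.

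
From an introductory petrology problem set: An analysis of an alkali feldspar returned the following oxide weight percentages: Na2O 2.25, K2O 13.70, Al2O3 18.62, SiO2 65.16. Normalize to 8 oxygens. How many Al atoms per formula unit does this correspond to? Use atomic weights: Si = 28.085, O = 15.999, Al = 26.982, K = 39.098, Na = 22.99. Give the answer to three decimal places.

1.008 Al apfu

Na2O (M=61.979): mol = 0.03630; Na = 0.07260, O = 0.03630.
K2O (M=94.195): mol = 0.14544; K = 0.29088, O = 0.14544.
Al2O3 (M=101.961): mol = 0.18262; Al = 0.36524, O = 0.54786.
SiO2 (M=60.083): mol = 1.08450; Si = 1.08450, O = 2.16900.
ΣO = 2.89860; factor = 8/ΣO = 2.75995.
Al apfu = 0.36524 × 2.75995 = 1.008.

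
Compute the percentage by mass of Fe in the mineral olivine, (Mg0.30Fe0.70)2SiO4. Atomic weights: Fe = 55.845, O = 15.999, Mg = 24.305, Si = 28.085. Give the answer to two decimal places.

Formula mass = 0.60·24.305 + 1.40·55.845 + 1·28.085 + 4·15.999 = 184.847 g/mol, of which 78.183 g is Fe.
So Fe makes up 78.183/184.847 = 0.4230 of the mass, i.e. 42.30%.

42.30 wt%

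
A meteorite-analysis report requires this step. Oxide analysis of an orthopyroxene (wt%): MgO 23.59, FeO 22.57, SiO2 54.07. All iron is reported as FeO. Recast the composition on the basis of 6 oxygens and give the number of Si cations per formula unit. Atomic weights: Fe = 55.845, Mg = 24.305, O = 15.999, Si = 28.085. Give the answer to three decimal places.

MgO: 23.59/40.304 = 0.58530 mol → 0.58530 mol Mg, 0.58530 mol O.
FeO: 22.57/71.844 = 0.31415 mol → 0.31415 mol Fe, 0.31415 mol O.
SiO2: 54.07/60.083 = 0.89992 mol → 0.89992 mol Si, 1.79984 mol O.
Total oxygen = 2.69929 mol. Normalization factor = 6/2.69929 = 2.22281.
Si per 6 O = 0.89992 × 2.22281 = 2.000.

2.000 Si apfu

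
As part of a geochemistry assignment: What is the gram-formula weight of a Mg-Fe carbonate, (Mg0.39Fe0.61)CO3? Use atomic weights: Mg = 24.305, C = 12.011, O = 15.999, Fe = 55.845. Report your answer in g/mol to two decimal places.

The formula mass is the sum 0.39*24.305 + 0.61*55.845 + 1*12.011 + 3*15.999.

103.55 g/mol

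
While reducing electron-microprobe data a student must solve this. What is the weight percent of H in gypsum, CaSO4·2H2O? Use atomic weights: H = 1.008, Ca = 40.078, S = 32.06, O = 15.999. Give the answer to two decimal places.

M(CaSO4·2H2O) = 172.164 g/mol.
H contributes 4 × 1.008 = 4.032 g per mole.
4.032/172.164 = 0.0234 → 2.34%.

2.34 mass %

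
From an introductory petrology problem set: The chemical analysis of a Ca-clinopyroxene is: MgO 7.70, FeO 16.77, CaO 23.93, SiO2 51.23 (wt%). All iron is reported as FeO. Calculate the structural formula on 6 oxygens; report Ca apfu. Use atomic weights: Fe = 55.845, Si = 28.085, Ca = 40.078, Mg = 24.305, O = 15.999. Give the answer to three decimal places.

MgO: 7.70/40.304 = 0.19105 mol → 0.19105 mol Mg, 0.19105 mol O.
FeO: 16.77/71.844 = 0.23342 mol → 0.23342 mol Fe, 0.23342 mol O.
CaO: 23.93/56.077 = 0.42673 mol → 0.42673 mol Ca, 0.42673 mol O.
SiO2: 51.23/60.083 = 0.85265 mol → 0.85265 mol Si, 1.70530 mol O.
Total oxygen = 2.55650 mol. Normalization factor = 6/2.55650 = 2.34696.
Ca per 6 O = 0.42673 × 2.34696 = 1.002.

1.002 Ca apfu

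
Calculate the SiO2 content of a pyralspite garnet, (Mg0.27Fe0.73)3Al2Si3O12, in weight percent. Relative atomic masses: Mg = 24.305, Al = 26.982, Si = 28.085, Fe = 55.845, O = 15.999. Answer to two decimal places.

Molar mass of (Mg0.27Fe0.73)3Al2Si3O12 = 0.81·24.305 + 2.19·55.845 + 2·26.982 + 3·28.085 + 12·15.999 = 472.195 g/mol.
Each formula unit contains 3 Si, equivalent to 3/1 = 3.0000 mol SiO2.
M(SiO2) = 1×28.085 + 2×15.999 = 60.083 g/mol.
Mass of SiO2 per formula unit = 3.0000 × 60.083 = 180.249 g.
SiO2 wt% = 180.249 / 472.195 × 100 = 38.17%.

38.17 wt%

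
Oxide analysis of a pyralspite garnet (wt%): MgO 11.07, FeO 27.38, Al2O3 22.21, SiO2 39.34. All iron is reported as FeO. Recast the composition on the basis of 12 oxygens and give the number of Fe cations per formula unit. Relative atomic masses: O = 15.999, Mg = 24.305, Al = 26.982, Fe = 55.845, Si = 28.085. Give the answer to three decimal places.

MgO: 11.07/40.304 = 0.27466 mol → 0.27466 mol Mg, 0.27466 mol O.
FeO: 27.38/71.844 = 0.38110 mol → 0.38110 mol Fe, 0.38110 mol O.
Al2O3: 22.21/101.961 = 0.21783 mol → 0.43566 mol Al, 0.65349 mol O.
SiO2: 39.34/60.083 = 0.65476 mol → 0.65476 mol Si, 1.30952 mol O.
Total oxygen = 2.61877 mol. Normalization factor = 12/2.61877 = 4.58230.
Fe per 12 O = 0.38110 × 4.58230 = 1.746.

1.746 Fe apfu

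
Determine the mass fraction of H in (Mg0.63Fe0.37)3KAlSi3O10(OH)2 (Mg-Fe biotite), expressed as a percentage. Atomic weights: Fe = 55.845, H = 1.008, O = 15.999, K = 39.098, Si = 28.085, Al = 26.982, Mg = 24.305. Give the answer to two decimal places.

0.45 mass %

Formula mass = 1.89*24.305 + 1.11*55.845 + 1*39.098 + 1*26.982 + 3*28.085 + 12*15.999 + 2*1.008 = 452.263 g/mol, of which 2.016 g is H.
So H makes up 2.016/452.263 = 0.0045 of the mass, i.e. 0.45%.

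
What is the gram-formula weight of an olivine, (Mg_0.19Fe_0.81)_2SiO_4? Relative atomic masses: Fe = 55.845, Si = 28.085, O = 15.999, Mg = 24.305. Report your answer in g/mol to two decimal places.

191.79 g/mol

Mg: 0.38 × 24.305 = 9.2359
Fe: 1.62 × 55.845 = 90.4689
Si: 1 × 28.085 = 28.0850
O: 4 × 15.999 = 63.9960
Summing the contributions gives the formula mass.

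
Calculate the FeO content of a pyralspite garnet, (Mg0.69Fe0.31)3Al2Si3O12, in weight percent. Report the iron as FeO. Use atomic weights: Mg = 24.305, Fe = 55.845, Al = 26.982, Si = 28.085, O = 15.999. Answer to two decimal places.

15.45 wt%

Molar mass of (Mg0.69Fe0.31)3Al2Si3O12 = 2.07*24.305 + 0.93*55.845 + 2*26.982 + 3*28.085 + 12*15.999 = 432.454 g/mol.
Each formula unit contains 0.93 Fe, equivalent to 0.93/1 = 0.9300 mol FeO.
M(FeO) = 1×55.845 + 1×15.999 = 71.844 g/mol.
Mass of FeO per formula unit = 0.9300 × 71.844 = 66.815 g.
FeO wt% = 66.815 / 432.454 × 100 = 15.45%.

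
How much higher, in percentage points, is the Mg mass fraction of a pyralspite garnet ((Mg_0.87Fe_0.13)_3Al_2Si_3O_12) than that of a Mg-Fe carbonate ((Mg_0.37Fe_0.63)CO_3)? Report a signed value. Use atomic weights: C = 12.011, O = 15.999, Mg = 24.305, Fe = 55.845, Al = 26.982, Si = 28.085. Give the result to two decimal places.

6.64 percentage points

M((Mg_0.87Fe_0.13)_3Al_2Si_3O_12) = 415.423 g/mol, so wt% Mg = 63.436/415.423 × 100 = 15.27%.
M((Mg_0.37Fe_0.63)CO_3) = 104.183 g/mol, so wt% Mg = 8.993/104.183 × 100 = 8.63%.
15.27 − 8.63 = 6.64 pp.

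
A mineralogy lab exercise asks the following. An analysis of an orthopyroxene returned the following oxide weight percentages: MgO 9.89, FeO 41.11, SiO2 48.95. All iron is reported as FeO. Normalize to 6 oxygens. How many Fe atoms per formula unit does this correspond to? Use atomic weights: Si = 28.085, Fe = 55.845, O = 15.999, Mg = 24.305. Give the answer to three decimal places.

MgO: 9.89/40.304 = 0.24539 mol → 0.24539 mol Mg, 0.24539 mol O.
FeO: 41.11/71.844 = 0.57221 mol → 0.57221 mol Fe, 0.57221 mol O.
SiO2: 48.95/60.083 = 0.81471 mol → 0.81471 mol Si, 1.62942 mol O.
Total oxygen = 2.44702 mol. Normalization factor = 6/2.44702 = 2.45196.
Fe per 6 O = 0.57221 × 2.45196 = 1.403.

1.403 Fe apfu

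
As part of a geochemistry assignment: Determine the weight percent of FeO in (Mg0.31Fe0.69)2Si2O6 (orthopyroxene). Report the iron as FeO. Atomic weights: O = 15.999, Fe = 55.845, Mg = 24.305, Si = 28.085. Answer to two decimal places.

Formula mass = 244.299 g/mol.
1.38 Fe → 1.3800 mol FeO per formula unit; M(FeO) = 71.844, so FeO mass = 99.145 g.
99.145/244.299 × 100 = 40.58 wt%.

40.58 wt%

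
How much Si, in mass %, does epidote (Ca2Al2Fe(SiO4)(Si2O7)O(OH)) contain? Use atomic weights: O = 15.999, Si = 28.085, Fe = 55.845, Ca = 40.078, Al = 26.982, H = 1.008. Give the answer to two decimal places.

17.44 mass %

Formula mass = 2×40.078 + 2×26.982 + 1×55.845 + 3×28.085 + 13×15.999 + 1×1.008 = 483.215 g/mol, of which 84.255 g is Si.
So Si makes up 84.255/483.215 = 0.1744 of the mass, i.e. 17.44%.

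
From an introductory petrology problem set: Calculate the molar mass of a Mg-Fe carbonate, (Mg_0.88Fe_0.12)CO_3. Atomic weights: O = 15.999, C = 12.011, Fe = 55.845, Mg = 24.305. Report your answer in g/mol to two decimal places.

88.10 g/mol

M = 0.88(24.305) + 0.12(55.845) + 1(12.011) + 3(15.999)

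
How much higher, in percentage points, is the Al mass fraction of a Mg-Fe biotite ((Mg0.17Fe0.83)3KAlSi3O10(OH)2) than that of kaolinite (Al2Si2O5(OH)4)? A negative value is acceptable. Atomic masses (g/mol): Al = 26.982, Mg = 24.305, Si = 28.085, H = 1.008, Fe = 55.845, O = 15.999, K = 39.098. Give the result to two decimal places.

Al in (Mg0.17Fe0.83)3KAlSi3O10(OH)2: molar mass 495.789 g/mol; 1×26.982 = 26.982 g → 5.44 wt%.
Al in Al2Si2O5(OH)4: molar mass 258.157 g/mol; 2×26.982 = 53.964 g → 20.90 wt%.
Difference = 5.44 − 20.90 = -15.46 percentage points.

-15.46 percentage points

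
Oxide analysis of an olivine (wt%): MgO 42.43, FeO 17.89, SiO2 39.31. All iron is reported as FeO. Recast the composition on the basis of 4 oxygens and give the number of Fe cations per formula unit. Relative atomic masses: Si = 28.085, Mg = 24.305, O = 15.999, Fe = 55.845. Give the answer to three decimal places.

0.382 Fe apfu

MgO (M=40.304): mol = 1.05275; Mg = 1.05275, O = 1.05275.
FeO (M=71.844): mol = 0.24901; Fe = 0.24901, O = 0.24901.
SiO2 (M=60.083): mol = 0.65426; Si = 0.65426, O = 1.30852.
ΣO = 2.61028; factor = 4/ΣO = 1.53240.
Fe apfu = 0.24901 × 1.53240 = 0.382.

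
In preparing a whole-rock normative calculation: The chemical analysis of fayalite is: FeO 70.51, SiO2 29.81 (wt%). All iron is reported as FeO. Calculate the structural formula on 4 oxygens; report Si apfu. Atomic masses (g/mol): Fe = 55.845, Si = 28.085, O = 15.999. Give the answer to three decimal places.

70.51 wt% FeO ÷ 71.844 g/mol = 0.98143 mol, giving 0.98143 Fe and 0.98143 O.
29.81 wt% SiO2 ÷ 60.083 g/mol = 0.49615 mol, giving 0.49615 Si and 0.99230 O.
Oxygen sums to 1.97373; scaling by 4/1.97373 = 2.02662 puts the formula on 4 O.
Si: 0.49615 × 2.02662 = 1.006 atoms per formula unit.

1.006 Si apfu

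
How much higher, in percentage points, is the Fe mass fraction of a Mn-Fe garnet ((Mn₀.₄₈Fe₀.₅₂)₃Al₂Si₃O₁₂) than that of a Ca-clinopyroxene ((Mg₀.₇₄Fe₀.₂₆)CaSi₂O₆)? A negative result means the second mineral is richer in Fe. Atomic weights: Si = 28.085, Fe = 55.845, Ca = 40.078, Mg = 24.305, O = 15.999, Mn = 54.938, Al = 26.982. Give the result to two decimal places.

11.09 percentage points

M((Mn₀.₄₈Fe₀.₅₂)₃Al₂Si₃O₁₂) = 496.436 g/mol, so wt% Fe = 87.118/496.436 × 100 = 17.55%.
M((Mg₀.₇₄Fe₀.₂₆)CaSi₂O₆) = 224.747 g/mol, so wt% Fe = 14.520/224.747 × 100 = 6.46%.
17.55 − 6.46 = 11.09 pp.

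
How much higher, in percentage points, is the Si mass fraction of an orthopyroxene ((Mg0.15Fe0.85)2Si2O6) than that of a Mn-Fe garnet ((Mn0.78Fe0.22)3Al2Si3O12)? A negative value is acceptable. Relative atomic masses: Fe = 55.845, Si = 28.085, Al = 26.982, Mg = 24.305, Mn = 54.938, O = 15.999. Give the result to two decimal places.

5.08 percentage points

Si in (Mg0.15Fe0.85)2Si2O6: molar mass 254.392 g/mol; 2×28.085 = 56.170 g → 22.08 wt%.
Si in (Mn0.78Fe0.22)3Al2Si3O12: molar mass 495.620 g/mol; 3×28.085 = 84.255 g → 17.00 wt%.
Difference = 22.08 − 17.00 = 5.08 percentage points.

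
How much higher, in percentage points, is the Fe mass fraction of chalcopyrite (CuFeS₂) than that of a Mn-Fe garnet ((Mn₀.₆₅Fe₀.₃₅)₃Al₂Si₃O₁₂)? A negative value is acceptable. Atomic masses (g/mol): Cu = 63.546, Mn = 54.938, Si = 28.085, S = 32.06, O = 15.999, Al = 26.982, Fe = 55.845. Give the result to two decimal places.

18.61 percentage points

Fe in CuFeS₂: molar mass 183.511 g/mol; 1×55.845 = 55.845 g → 30.43 wt%.
Fe in (Mn₀.₆₅Fe₀.₃₅)₃Al₂Si₃O₁₂: molar mass 495.973 g/mol; 1.05×55.845 = 58.637 g → 11.82 wt%.
Difference = 30.43 − 11.82 = 18.61 percentage points.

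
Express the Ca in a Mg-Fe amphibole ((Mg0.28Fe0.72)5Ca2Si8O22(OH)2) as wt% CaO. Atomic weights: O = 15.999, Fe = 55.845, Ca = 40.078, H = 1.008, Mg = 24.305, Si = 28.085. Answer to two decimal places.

12.11 wt%

M((Mg0.28Fe0.72)5Ca2Si8O22(OH)2) = 925.897 g/mol; M(CaO) = 56.077 g/mol.
Moles CaO per formula unit = 2 Ca ÷ 1 = 2.0000.
CaO fraction = (2.0000 × 56.077) / 925.897 = 112.154/925.897 = 0.1211.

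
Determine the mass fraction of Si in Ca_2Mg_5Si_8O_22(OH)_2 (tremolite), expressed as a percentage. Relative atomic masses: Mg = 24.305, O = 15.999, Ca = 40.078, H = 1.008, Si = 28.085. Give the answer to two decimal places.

Molar mass of Ca_2Mg_5Si_8O_22(OH)_2: 2×40.078 + 5×24.305 + 8×28.085 + 24×15.999 + 2×1.008 = 812.353 g/mol.
Mass of Si per formula unit: 8 × 28.085 = 224.680 g.
Weight fraction Si = 224.680 / 812.353 = 0.2766.

27.66 wt%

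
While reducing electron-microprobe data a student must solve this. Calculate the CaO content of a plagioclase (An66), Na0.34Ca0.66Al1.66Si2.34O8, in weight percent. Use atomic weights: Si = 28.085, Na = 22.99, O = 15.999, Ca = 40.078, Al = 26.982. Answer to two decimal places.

13.57 wt%

M(Na0.34Ca0.66Al1.66Si2.34O8) = 272.769 g/mol; M(CaO) = 56.077 g/mol.
Moles CaO per formula unit = 0.66 Ca ÷ 1 = 0.6600.
CaO fraction = (0.6600 × 56.077) / 272.769 = 37.011/272.769 = 0.1357.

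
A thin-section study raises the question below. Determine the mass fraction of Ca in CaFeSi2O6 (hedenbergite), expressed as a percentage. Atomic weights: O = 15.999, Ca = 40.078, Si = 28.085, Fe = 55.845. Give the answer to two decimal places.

16.15 wt%

Molar mass of CaFeSi2O6: 1×40.078 + 1×55.845 + 2×28.085 + 6×15.999 = 248.087 g/mol.
Mass of Ca per formula unit: 1 × 40.078 = 40.078 g.
Weight fraction Ca = 40.078 / 248.087 = 0.1615.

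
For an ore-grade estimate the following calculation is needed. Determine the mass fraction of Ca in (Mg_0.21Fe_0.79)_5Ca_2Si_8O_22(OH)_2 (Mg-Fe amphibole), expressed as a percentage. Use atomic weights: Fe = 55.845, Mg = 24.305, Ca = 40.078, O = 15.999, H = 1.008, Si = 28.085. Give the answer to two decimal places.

M((Mg_0.21Fe_0.79)_5Ca_2Si_8O_22(OH)_2) = 936.936 g/mol.
Ca contributes 2 × 40.078 = 80.156 g per mole.
80.156/936.936 = 0.0856 → 8.56%.

8.56 wt%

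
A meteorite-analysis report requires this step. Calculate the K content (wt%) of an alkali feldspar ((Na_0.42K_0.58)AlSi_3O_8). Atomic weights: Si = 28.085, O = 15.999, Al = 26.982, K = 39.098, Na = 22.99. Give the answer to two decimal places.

8.35 wt%

Molar mass of (Na_0.42K_0.58)AlSi_3O_8: 0.42·22.99 + 0.58·39.098 + 1·26.982 + 3·28.085 + 8·15.999 = 271.562 g/mol.
Mass of K per formula unit: 0.58 × 39.098 = 22.677 g.
Weight fraction K = 22.677 / 271.562 = 0.0835.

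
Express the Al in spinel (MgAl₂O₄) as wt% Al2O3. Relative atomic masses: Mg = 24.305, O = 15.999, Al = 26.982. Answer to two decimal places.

M(MgAl₂O₄) = 142.265 g/mol; M(Al2O3) = 101.961 g/mol.
Moles Al2O3 per formula unit = 2 Al ÷ 2 = 1.0000.
Al2O3 fraction = (1.0000 × 101.961) / 142.265 = 101.961/142.265 = 0.7167.

71.67 wt%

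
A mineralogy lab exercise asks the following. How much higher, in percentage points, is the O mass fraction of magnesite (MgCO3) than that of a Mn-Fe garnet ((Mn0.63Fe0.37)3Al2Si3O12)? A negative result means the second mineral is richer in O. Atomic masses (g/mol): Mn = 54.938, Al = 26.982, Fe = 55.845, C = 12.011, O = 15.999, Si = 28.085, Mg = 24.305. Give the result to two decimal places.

18.22 percentage points

M(MgCO3) = 84.313 g/mol, so wt% O = 47.997/84.313 × 100 = 56.93%.
M((Mn0.63Fe0.37)3Al2Si3O12) = 496.028 g/mol, so wt% O = 191.988/496.028 × 100 = 38.71%.
56.93 − 38.71 = 18.22 pp.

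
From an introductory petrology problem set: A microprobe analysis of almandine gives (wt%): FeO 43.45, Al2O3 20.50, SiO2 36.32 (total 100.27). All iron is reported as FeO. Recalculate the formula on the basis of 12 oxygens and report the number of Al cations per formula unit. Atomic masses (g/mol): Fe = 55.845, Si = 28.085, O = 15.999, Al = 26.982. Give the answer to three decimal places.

1.996 Al apfu

FeO: 43.45/71.844 = 0.60478 mol → 0.60478 mol Fe, 0.60478 mol O.
Al2O3: 20.50/101.961 = 0.20106 mol → 0.40212 mol Al, 0.60318 mol O.
SiO2: 36.32/60.083 = 0.60450 mol → 0.60450 mol Si, 1.20900 mol O.
Total oxygen = 2.41696 mol. Normalization factor = 12/2.41696 = 4.96491.
Al per 12 O = 0.40212 × 4.96491 = 1.996.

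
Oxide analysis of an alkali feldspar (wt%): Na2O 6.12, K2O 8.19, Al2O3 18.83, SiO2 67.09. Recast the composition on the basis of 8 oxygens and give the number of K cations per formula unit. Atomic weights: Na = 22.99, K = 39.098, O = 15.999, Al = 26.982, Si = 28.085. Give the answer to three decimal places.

0.468 K apfu

6.12 wt% Na2O ÷ 61.979 g/mol = 0.09874 mol, giving 0.19748 Na and 0.09874 O.
8.19 wt% K2O ÷ 94.195 g/mol = 0.08695 mol, giving 0.17390 K and 0.08695 O.
18.83 wt% Al2O3 ÷ 101.961 g/mol = 0.18468 mol, giving 0.36936 Al and 0.55404 O.
67.09 wt% SiO2 ÷ 60.083 g/mol = 1.11662 mol, giving 1.11662 Si and 2.23324 O.
Oxygen sums to 2.97297; scaling by 8/2.97297 = 2.69091 puts the formula on 8 O.
K: 0.17390 × 2.69091 = 0.468 atoms per formula unit.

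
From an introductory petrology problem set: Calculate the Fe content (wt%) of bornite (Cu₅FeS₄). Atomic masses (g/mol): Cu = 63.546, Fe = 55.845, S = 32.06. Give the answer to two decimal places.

11.13 wt%

Molar mass of Cu₅FeS₄: 5*63.546 + 1*55.845 + 4*32.06 = 501.815 g/mol.
Mass of Fe per formula unit: 1 × 55.845 = 55.845 g.
Weight fraction Fe = 55.845 / 501.815 = 0.1113.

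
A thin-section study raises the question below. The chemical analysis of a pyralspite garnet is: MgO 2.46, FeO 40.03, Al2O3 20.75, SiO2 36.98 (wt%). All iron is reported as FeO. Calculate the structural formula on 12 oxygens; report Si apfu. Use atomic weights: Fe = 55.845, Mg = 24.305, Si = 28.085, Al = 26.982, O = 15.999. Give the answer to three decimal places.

3.003 Si apfu

MgO: 2.46/40.304 = 0.06104 mol → 0.06104 mol Mg, 0.06104 mol O.
FeO: 40.03/71.844 = 0.55718 mol → 0.55718 mol Fe, 0.55718 mol O.
Al2O3: 20.75/101.961 = 0.20351 mol → 0.40702 mol Al, 0.61053 mol O.
SiO2: 36.98/60.083 = 0.61548 mol → 0.61548 mol Si, 1.23096 mol O.
Total oxygen = 2.45971 mol. Normalization factor = 12/2.45971 = 4.87862.
Si per 12 O = 0.61548 × 4.87862 = 3.003.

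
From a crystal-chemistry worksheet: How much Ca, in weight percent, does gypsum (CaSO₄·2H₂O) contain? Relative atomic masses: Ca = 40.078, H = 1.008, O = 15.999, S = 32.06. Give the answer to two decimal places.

Formula mass = 1·40.078 + 1·32.06 + 6·15.999 + 4·1.008 = 172.164 g/mol, of which 40.078 g is Ca.
So Ca makes up 40.078/172.164 = 0.2328 of the mass, i.e. 23.28%.

23.28 weight percent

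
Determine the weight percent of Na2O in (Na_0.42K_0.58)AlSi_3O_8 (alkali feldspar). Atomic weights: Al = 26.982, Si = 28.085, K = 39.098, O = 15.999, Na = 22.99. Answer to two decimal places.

M((Na_0.42K_0.58)AlSi_3O_8) = 271.562 g/mol; M(Na2O) = 61.979 g/mol.
Moles Na2O per formula unit = 0.42 Na ÷ 2 = 0.2100.
Na2O fraction = (0.2100 × 61.979) / 271.562 = 13.016/271.562 = 0.0479.

4.79 wt%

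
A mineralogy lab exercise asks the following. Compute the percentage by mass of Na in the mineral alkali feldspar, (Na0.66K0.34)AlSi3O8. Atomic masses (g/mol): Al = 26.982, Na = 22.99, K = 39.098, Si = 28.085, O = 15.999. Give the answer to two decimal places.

5.67 wt%

M((Na0.66K0.34)AlSi3O8) = 267.696 g/mol.
Na contributes 0.66 × 22.99 = 15.173 g per mole.
15.173/267.696 = 0.0567 → 5.67%.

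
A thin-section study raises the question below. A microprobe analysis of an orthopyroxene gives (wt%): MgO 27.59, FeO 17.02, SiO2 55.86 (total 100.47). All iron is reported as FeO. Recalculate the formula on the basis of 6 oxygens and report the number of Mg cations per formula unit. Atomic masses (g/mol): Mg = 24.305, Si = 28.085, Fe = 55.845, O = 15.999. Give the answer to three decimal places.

27.59 wt% MgO ÷ 40.304 g/mol = 0.68455 mol, giving 0.68455 Mg and 0.68455 O.
17.02 wt% FeO ÷ 71.844 g/mol = 0.23690 mol, giving 0.23690 Fe and 0.23690 O.
55.86 wt% SiO2 ÷ 60.083 g/mol = 0.92971 mol, giving 0.92971 Si and 1.85942 O.
Oxygen sums to 2.78087; scaling by 6/2.78087 = 2.15760 puts the formula on 6 O.
Mg: 0.68455 × 2.15760 = 1.477 atoms per formula unit.

1.477 Mg apfu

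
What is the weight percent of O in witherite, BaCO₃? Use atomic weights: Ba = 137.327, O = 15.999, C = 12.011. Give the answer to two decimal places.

24.32 weight percent

Molar mass of BaCO₃: 1×137.327 + 1×12.011 + 3×15.999 = 197.335 g/mol.
Mass of O per formula unit: 3 × 15.999 = 47.997 g.
Weight fraction O = 47.997 / 197.335 = 0.2432.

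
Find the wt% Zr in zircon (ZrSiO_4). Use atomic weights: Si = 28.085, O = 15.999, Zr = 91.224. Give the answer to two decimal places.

Formula mass = 1*91.224 + 1*28.085 + 4*15.999 = 183.305 g/mol, of which 91.224 g is Zr.
So Zr makes up 91.224/183.305 = 0.4977 of the mass, i.e. 49.77%.

49.77 wt%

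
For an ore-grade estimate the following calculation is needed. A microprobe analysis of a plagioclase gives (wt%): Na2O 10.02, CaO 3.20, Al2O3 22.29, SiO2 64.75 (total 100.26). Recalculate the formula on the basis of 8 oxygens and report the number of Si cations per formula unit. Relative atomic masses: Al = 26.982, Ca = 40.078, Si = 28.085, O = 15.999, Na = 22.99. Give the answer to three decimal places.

2.845 Si apfu

Na2O (M=61.979): mol = 0.16167; Na = 0.32334, O = 0.16167.
CaO (M=56.077): mol = 0.05706; Ca = 0.05706, O = 0.05706.
Al2O3 (M=101.961): mol = 0.21861; Al = 0.43722, O = 0.65583.
SiO2 (M=60.083): mol = 1.07768; Si = 1.07768, O = 2.15536.
ΣO = 3.02992; factor = 8/ΣO = 2.64033.
Si apfu = 1.07768 × 2.64033 = 2.845.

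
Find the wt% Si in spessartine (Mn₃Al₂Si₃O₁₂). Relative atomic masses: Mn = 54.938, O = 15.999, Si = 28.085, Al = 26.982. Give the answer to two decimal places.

17.02 wt%

Molar mass of Mn₃Al₂Si₃O₁₂: 3·54.938 + 2·26.982 + 3·28.085 + 12·15.999 = 495.021 g/mol.
Mass of Si per formula unit: 3 × 28.085 = 84.255 g.
Weight fraction Si = 84.255 / 495.021 = 0.1702.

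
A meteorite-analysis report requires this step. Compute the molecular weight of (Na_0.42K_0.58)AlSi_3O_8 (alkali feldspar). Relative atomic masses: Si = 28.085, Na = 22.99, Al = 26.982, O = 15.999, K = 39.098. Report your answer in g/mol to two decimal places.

271.56 g/mol

M = 0.42*22.99 + 0.58*39.098 + 1*26.982 + 3*28.085 + 8*15.999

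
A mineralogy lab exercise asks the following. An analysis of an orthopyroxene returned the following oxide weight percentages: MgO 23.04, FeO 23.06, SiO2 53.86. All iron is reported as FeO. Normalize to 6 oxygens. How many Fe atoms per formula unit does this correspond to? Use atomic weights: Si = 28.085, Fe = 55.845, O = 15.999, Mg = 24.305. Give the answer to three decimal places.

0.717 Fe apfu

23.04 wt% MgO ÷ 40.304 g/mol = 0.57166 mol, giving 0.57166 Mg and 0.57166 O.
23.06 wt% FeO ÷ 71.844 g/mol = 0.32097 mol, giving 0.32097 Fe and 0.32097 O.
53.86 wt% SiO2 ÷ 60.083 g/mol = 0.89643 mol, giving 0.89643 Si and 1.79286 O.
Oxygen sums to 2.68549; scaling by 6/2.68549 = 2.23423 puts the formula on 6 O.
Fe: 0.32097 × 2.23423 = 0.717 atoms per formula unit.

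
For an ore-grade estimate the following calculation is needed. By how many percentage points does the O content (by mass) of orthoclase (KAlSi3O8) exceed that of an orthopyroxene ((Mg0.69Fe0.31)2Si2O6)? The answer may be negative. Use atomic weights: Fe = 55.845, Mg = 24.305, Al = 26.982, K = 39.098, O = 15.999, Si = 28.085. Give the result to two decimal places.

M(KAlSi3O8) = 278.327 g/mol, so wt% O = 127.992/278.327 × 100 = 45.99%.
M((Mg0.69Fe0.31)2Si2O6) = 220.329 g/mol, so wt% O = 95.994/220.329 × 100 = 43.57%.
45.99 − 43.57 = 2.42 pp.

2.42 percentage points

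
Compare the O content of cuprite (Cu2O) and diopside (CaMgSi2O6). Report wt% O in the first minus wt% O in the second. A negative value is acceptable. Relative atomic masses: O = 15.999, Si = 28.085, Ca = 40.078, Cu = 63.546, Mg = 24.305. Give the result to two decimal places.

-33.15 percentage points

M(Cu2O) = 143.091 g/mol, so wt% O = 15.999/143.091 × 100 = 11.18%.
M(CaMgSi2O6) = 216.547 g/mol, so wt% O = 95.994/216.547 × 100 = 44.33%.
11.18 − 44.33 = -33.15 pp.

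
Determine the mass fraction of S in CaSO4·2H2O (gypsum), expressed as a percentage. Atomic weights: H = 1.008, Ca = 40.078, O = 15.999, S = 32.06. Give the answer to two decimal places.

M(CaSO4·2H2O) = 172.164 g/mol.
S contributes 1 × 32.06 = 32.060 g per mole.
32.060/172.164 = 0.1862 → 18.62%.

18.62 weight percent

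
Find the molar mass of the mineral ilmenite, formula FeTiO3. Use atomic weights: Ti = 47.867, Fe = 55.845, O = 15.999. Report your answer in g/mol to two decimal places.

151.71 g/mol

The formula mass is the sum 1·55.845 + 1·47.867 + 3·15.999.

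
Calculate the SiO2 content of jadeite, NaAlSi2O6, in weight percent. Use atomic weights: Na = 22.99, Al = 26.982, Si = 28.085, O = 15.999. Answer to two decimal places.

59.45 wt%

Molar mass of NaAlSi2O6 = 1·22.99 + 1·26.982 + 2·28.085 + 6·15.999 = 202.136 g/mol.
Each formula unit contains 2 Si, equivalent to 2/1 = 2.0000 mol SiO2.
M(SiO2) = 1×28.085 + 2×15.999 = 60.083 g/mol.
Mass of SiO2 per formula unit = 2.0000 × 60.083 = 120.166 g.
SiO2 wt% = 120.166 / 202.136 × 100 = 59.45%.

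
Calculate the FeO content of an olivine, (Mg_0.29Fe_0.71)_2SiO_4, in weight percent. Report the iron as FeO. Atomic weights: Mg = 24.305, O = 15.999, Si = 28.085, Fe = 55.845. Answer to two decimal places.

Molar mass of (Mg_0.29Fe_0.71)_2SiO_4 = 0.58*24.305 + 1.42*55.845 + 1*28.085 + 4*15.999 = 185.478 g/mol.
Each formula unit contains 1.42 Fe, equivalent to 1.42/1 = 1.4200 mol FeO.
M(FeO) = 1×55.845 + 1×15.999 = 71.844 g/mol.
Mass of FeO per formula unit = 1.4200 × 71.844 = 102.018 g.
FeO wt% = 102.018 / 185.478 × 100 = 55.00%.

55.00 wt%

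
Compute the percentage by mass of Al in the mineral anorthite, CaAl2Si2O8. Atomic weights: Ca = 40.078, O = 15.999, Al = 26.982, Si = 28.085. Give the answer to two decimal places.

19.40 wt%

Formula mass = 1·40.078 + 2·26.982 + 2·28.085 + 8·15.999 = 278.204 g/mol, of which 53.964 g is Al.
So Al makes up 53.964/278.204 = 0.1940 of the mass, i.e. 19.40%.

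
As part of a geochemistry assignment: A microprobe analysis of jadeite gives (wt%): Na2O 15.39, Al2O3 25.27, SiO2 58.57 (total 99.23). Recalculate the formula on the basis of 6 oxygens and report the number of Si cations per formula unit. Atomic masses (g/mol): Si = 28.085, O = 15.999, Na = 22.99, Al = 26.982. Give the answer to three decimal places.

1.988 Si apfu

15.39 wt% Na2O ÷ 61.979 g/mol = 0.24831 mol, giving 0.49662 Na and 0.24831 O.
25.27 wt% Al2O3 ÷ 101.961 g/mol = 0.24784 mol, giving 0.49568 Al and 0.74352 O.
58.57 wt% SiO2 ÷ 60.083 g/mol = 0.97482 mol, giving 0.97482 Si and 1.94964 O.
Oxygen sums to 2.94147; scaling by 6/2.94147 = 2.03980 puts the formula on 6 O.
Si: 0.97482 × 2.03980 = 1.988 atoms per formula unit.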